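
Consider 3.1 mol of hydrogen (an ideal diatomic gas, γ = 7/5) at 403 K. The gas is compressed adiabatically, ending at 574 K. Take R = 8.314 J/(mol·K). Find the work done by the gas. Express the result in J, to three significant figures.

W ≈ -11000 J

Adiabatic ⇒ Q = 0, so W_by = −ΔU = nCᵥ(T₁ − T₂).
Cᵥ = 5R/2 = 20.79 J/(mol·K).
W = (3.1)(20.79)(403 − 574) = -11018 J.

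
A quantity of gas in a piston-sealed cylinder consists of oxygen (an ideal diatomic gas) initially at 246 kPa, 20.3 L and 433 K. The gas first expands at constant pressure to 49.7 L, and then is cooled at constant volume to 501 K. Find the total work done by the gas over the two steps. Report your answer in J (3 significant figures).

Step 1 (isobaric): W = PΔV = (246 kPa)(49.7 − 20.3 L) = 7232 J.
Step 2 (isochoric): W = 0 (constant volume).
W_total = 7232 + 0 = 7232 J.

W_total ≈ 7230 J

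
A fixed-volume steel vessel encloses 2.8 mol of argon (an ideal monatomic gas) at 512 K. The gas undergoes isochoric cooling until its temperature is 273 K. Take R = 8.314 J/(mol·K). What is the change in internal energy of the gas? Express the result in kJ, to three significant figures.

ΔU ≈ -8.35 kJ

Constant volume ⇒ W = 0, so Q = ΔU = nCᵥΔT with Cᵥ = 3R/2 = 12.47 J/(mol·K).
ΔU = (2.8)(12.47)(273 − 512) = -8346 J.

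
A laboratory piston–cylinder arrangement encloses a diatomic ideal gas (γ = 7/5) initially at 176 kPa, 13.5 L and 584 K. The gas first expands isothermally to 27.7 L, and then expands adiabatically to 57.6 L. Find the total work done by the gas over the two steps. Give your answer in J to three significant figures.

W_total ≈ 3220 J

Step 1 (isothermal): W = P₁V₁ ln(V₂/V₁) = (2376) ln(27.7/13.5) = 1708 J.
After step 1: P = 85.78 kPa, V = 27.7 L, T = 584 K.
Step 2 (adiabatic): W = (P₁V₁ − P₂V₂)/(γ−1) = (2376 − 1773)/0.4 = 1508 J.
W_total = 1708 + 1508 = 3216 J.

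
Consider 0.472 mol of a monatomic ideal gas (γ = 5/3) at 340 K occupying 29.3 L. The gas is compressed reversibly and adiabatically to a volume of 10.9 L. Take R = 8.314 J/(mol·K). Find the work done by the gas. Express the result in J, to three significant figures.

W ≈ -1870 J

Adiabatic: TV^(γ−1) = const with γ = 5/3.
T₂ = T₁ (V₁/V₂)^(γ−1) = 340 × (29.3/10.9)^0.667 = 340 × 1.933 = 657.3 K.
W_by = nCᵥ(T₁ − T₂) = (0.472)(12.47)(340 − 657.3) = -1868 J.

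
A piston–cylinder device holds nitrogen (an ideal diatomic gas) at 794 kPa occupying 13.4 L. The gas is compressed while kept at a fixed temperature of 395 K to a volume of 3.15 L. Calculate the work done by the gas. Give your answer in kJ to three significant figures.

W ≈ -15.4 kJ

Isothermal: W = nRT ln(V₂/V₁) = P₁V₁ ln(V₂/V₁).
P₁V₁ = (794 kPa)(13.4 L) = 10640 J.
W = 10640 × ln(3.15/13.4) = 10640 × -1.448
W_by_gas = -15405 J.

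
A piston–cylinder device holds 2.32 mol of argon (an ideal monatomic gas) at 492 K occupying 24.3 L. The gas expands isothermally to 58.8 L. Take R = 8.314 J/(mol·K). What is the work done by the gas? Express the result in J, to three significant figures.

Isothermal: W = nRT ln(V₂/V₁).
W = (2.32)(8.314)(492) × ln(58.8/24.3)
  = 9490 × 0.8837
W_by_gas = 8386 J.

W ≈ 8390 J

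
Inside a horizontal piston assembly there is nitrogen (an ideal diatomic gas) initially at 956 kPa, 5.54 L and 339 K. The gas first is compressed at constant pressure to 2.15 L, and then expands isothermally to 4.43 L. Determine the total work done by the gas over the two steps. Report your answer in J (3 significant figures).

Step 1 (isobaric): W = PΔV = (956 kPa)(2.15 − 5.54 L) = -3241 J.
After step 1: P = 956 kPa, V = 2.15 L, T = 131.6 K.
Step 2 (isothermal): W = P₁V₁ ln(V₂/V₁) = (2055) ln(4.43/2.15) = 1486 J.
W_total = -3241 + 1486 = -1755 J.

W_total ≈ -1750 J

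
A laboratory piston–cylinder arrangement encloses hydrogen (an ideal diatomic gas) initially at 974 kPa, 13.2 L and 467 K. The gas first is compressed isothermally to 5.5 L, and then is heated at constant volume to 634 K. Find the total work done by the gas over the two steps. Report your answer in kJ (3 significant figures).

Step 1 (isothermal): W = P₁V₁ ln(V₂/V₁) = (12857) ln(5.5/13.2) = -11256 J.
Step 2 (isochoric): W = 0 (constant volume).
W_total = -11256 + 0 = -11256 J.

W_total ≈ -11.3 kJ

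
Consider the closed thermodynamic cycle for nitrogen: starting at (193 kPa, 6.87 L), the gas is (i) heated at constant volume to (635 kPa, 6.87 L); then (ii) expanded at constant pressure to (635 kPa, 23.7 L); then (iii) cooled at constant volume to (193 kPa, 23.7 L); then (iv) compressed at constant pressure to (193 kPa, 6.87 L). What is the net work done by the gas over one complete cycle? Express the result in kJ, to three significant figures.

W_net ≈ 7.44 kJ

Constant-volume legs do no work.
W(ii) = (635)(23.7 − 6.87) = 10687 J; W(iv) = (193)(6.87 − 23.7) = -3248 J.
W_net = 10687 − 3248 = 7439 J (the clockwise enclosed area).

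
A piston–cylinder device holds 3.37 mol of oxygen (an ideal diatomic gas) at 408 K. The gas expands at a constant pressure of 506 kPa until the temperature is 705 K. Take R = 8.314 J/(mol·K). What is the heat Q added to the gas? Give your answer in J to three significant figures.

Q ≈ 29100 J

Isobaric: W = nRΔT = (3.37)(8.314)(297) = 8321 J.
ΔU = nCᵥΔT with Cᵥ = 5R/2: ΔU = (3.37)(20.79)(297) = 20803 J.
Q = ΔU + W = 20803 + 8321 = 29125 J.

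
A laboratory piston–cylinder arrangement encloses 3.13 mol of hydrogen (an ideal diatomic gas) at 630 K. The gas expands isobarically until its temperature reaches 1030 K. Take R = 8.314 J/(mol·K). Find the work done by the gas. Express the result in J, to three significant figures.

Isobaric: W = P ΔV = nR ΔT.
W = (3.13)(8.314)(1030 − 630) = 10409 J.

W ≈ 10400 J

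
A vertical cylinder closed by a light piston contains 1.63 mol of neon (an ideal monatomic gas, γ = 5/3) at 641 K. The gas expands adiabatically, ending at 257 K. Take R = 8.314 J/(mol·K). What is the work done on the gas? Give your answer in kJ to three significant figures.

W ≈ -7.81 kJ

Adiabatic ⇒ Q = 0, so W_by = −ΔU = nCᵥ(T₁ − T₂).
Cᵥ = 3R/2 = 12.47 J/(mol·K).
W = (1.63)(12.47)(641 − 257) = 7806 J.
Work on gas = −W_by = -7806 J.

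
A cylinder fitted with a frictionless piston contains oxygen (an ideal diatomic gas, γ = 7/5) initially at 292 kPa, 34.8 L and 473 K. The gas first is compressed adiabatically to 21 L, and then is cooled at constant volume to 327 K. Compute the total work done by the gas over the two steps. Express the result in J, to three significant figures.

W_total ≈ -5690 J

Step 1 (adiabatic): W = (P₁V₁ − P₂V₂)/(γ−1) = (10162 − 12437)/0.4 = -5688 J.
Step 2 (isochoric): W = 0 (constant volume).
W_total = -5688 + 0 = -5688 J.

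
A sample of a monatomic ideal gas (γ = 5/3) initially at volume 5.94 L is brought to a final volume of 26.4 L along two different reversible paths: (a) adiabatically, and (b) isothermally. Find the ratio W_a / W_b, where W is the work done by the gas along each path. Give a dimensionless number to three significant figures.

Path (a) adiabatic: W = P₁V₁(1 − (V₁/V₂)^(γ−1))/(γ−1) → W_a/(P₁V₁) = 0.9451.
Path (b) isothermal: W = P₁V₁ ln(V₂/V₁) → W_b/(P₁V₁) = 1.492.
W_a / W_b = 0.9451 / 1.492 = 0.6336.

W_a / W_b ≈ 0.634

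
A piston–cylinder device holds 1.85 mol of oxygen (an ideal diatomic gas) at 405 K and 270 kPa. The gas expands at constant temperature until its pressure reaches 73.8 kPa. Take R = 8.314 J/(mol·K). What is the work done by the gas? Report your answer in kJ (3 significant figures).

Isothermal process: W = nRT ln(V₂/V₁) = nRT ln(P₁/P₂).
W = (1.85)(8.314)(405) × ln(270/73.8)
  = 6229 × ln(3.659) = 6229 × 1.297
W_by_gas = 8080 J.

W ≈ 8.08 kJ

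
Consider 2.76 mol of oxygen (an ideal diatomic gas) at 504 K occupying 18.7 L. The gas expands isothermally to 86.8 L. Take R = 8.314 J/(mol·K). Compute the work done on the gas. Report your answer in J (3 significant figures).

Isothermal: W = nRT ln(V₂/V₁).
W = (2.76)(8.314)(504) × ln(86.8/18.7)
  = 11565 × 1.535
W_by_gas = 17753 J; work on gas = −W_by = -17753 J.

W ≈ -17800 J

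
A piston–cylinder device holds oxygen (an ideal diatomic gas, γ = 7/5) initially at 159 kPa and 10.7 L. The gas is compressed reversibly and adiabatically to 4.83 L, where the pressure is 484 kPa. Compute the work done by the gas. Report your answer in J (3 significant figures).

W ≈ -1590 J

Adiabatic: W = (P₁V₁ − P₂V₂)/(γ − 1) with γ = 7/5.
P₁V₁ = 1701 J, P₂V₂ = 2338 J.
W = (1701 − 2338) / 0.4 = -1591 J.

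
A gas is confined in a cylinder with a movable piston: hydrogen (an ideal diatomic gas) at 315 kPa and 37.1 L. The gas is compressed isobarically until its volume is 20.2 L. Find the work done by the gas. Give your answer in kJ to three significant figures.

W ≈ -5.32 kJ

Isobaric: W = P ΔV.
W = (315 kPa)(20.2 − 37.1 L) = (315)(-16.9) = -5324 J.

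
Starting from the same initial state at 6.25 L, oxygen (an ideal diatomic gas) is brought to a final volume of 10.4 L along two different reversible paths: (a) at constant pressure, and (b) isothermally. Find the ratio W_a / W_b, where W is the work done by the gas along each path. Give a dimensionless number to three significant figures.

W_a / W_b ≈ 1.30

Path (a) isobaric: W = P₁(V₂ − V₁) → W_a/(P₁V₁) = 0.664.
Path (b) isothermal: W = P₁V₁ ln(V₂/V₁) → W_b/(P₁V₁) = 0.5092.
W_a / W_b = 0.664 / 0.5092 = 1.304.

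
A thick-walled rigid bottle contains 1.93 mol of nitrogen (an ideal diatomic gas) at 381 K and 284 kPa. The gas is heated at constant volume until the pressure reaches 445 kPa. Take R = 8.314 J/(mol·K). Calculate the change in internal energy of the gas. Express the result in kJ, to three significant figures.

ΔU ≈ 8.66 kJ

Constant volume ⇒ W = 0, so Q = ΔU = nCᵥΔT with Cᵥ = 5R/2 = 20.79 J/(mol·K).
At constant V, T₂/T₁ = P₂/P₁ ⇒ ΔT = T₁(P₂/P₁ − 1) = 381·(445/284 − 1) = 216 K.
ΔU = (1.93)(20.79)(216) = 8664 J.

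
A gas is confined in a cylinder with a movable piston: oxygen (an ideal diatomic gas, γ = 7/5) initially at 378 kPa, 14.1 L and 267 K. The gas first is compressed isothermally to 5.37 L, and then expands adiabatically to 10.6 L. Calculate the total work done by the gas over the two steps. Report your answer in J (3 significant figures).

W_total ≈ -1970 J

Step 1 (isothermal): W = P₁V₁ ln(V₂/V₁) = (5330) ln(5.37/14.1) = -5145 J.
After step 1: P = 992.5 kPa, V = 5.37 L, T = 267 K.
Step 2 (adiabatic): W = (P₁V₁ − P₂V₂)/(γ−1) = (5330 − 4060)/0.4 = 3173 J.
W_total = -5145 + 3173 = -1972 J.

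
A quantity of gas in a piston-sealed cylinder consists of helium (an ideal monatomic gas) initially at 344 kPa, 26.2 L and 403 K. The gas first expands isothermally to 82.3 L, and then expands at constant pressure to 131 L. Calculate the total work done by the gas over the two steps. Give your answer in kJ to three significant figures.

W_total ≈ 15.6 kJ

Step 1 (isothermal): W = P₁V₁ ln(V₂/V₁) = (9013) ln(82.3/26.2) = 10316 J.
After step 1: P = 109.5 kPa, V = 82.3 L, T = 403 K.
Step 2 (isobaric): W = PΔV = (109.5 kPa)(131 − 82.3 L) = 5333 J.
W_total = 10316 + 5333 = 15649 J.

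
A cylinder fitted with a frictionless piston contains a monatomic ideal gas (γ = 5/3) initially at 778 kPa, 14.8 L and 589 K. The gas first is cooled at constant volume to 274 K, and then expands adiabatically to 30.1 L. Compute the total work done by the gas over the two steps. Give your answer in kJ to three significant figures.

Step 1 (isochoric): W = 0 (constant volume).
After step 1: P = 361.9 kPa (V unchanged).
Step 2 (adiabatic): W = (P₁V₁ − P₂V₂)/(γ−1) = (5356 − 3337)/0.667 = 3029 J.
W_total = 0 + 3029 = 3029 J.

W_total ≈ 3.03 kJ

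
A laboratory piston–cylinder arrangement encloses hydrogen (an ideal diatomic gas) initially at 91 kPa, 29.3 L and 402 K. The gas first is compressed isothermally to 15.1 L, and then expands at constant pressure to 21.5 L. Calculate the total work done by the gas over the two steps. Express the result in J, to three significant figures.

Step 1 (isothermal): W = P₁V₁ ln(V₂/V₁) = (2666) ln(15.1/29.3) = -1767 J.
After step 1: P = 176.6 kPa, V = 15.1 L, T = 402 K.
Step 2 (isobaric): W = PΔV = (176.6 kPa)(21.5 − 15.1 L) = 1130 J.
W_total = -1767 + 1130 = -637.4 J.

W_total ≈ -637 J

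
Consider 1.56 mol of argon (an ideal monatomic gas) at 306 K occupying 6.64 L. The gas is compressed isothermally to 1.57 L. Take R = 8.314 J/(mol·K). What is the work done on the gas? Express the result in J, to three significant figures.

Isothermal: W = nRT ln(V₂/V₁).
W = (1.56)(8.314)(306) × ln(1.57/6.64)
  = 3969 × -1.442
W_by_gas = -5723 J; work on gas = −W_by = 5723 J.

W ≈ 5720 J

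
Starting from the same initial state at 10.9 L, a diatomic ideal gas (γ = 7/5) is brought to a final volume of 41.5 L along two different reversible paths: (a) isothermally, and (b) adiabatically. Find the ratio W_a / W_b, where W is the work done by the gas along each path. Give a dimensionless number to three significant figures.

Path (a) isothermal: W = P₁V₁ ln(V₂/V₁) → W_a/(P₁V₁) = 1.337.
Path (b) adiabatic: W = P₁V₁(1 − (V₁/V₂)^(γ−1))/(γ−1) → W_b/(P₁V₁) = 1.035.
W_a / W_b = 1.337 / 1.035 = 1.291.

W_a / W_b ≈ 1.29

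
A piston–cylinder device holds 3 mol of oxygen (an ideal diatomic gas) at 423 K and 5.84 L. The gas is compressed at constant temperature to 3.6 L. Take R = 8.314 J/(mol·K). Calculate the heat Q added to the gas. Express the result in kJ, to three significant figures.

Q ≈ -5.10 kJ

Isothermal ⇒ ΔU = 0, so Q = W = nRT ln(V₂/V₁).
Q = (3)(8.314)(423) ln(3.6/5.84) = 10550 × -0.4838 = -5104 J.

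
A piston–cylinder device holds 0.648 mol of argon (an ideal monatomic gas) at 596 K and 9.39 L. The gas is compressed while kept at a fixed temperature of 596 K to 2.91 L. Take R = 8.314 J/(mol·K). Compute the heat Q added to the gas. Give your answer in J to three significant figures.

Isothermal ⇒ ΔU = 0, so Q = W = nRT ln(V₂/V₁).
Q = (0.648)(8.314)(596) ln(2.91/9.39) = 3211 × -1.171 = -3762 J.

Q ≈ -3760 J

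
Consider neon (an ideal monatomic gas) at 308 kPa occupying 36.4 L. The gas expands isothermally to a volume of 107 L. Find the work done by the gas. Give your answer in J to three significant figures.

Isothermal: W = nRT ln(V₂/V₁) = P₁V₁ ln(V₂/V₁).
P₁V₁ = (308 kPa)(36.4 L) = 11211 J.
W = 11211 × ln(107/36.4) = 11211 × 1.078
W_by_gas = 12089 J.

W ≈ 12100 J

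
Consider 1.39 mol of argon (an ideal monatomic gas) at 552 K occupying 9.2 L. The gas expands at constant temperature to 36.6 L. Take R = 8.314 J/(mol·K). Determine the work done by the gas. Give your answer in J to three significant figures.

Isothermal: W = nRT ln(V₂/V₁).
W = (1.39)(8.314)(552) × ln(36.6/9.2)
  = 6379 × 1.381
W_by_gas = 8809 J.

W ≈ 8810 J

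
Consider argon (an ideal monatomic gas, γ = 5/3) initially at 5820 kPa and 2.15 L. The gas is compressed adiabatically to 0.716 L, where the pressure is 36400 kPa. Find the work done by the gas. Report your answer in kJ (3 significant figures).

Adiabatic: W = (P₁V₁ − P₂V₂)/(γ − 1) with γ = 5/3.
P₁V₁ = 12513 J, P₂V₂ = 26062 J.
W = (12513 − 26062) / 0.6667 = -20324 J.

W ≈ -20.3 kJ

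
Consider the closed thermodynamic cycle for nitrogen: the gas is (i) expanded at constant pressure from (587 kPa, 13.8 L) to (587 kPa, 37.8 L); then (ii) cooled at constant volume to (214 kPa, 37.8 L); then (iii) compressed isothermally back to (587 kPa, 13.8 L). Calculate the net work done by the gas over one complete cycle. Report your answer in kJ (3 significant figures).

W_net ≈ 5.94 kJ

Leg (i): W = PΔV = (587)(37.8 − 13.8) = 14088 J.
Leg (ii): W = 0.
Leg (iii): W = PᵢVᵢ ln(V_f/Vᵢ) = (8089) ln(13.8/37.8) = -8151 J.
W_net = 14088 − 8151 = 5937 J.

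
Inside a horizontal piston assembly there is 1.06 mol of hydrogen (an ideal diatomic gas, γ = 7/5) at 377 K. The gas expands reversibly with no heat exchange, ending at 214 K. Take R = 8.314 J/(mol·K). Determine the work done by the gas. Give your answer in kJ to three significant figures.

Adiabatic ⇒ Q = 0, so W_by = −ΔU = nCᵥ(T₁ − T₂).
Cᵥ = 5R/2 = 20.79 J/(mol·K).
W = (1.06)(20.79)(377 − 214) = 3591 J.

W ≈ 3.59 kJ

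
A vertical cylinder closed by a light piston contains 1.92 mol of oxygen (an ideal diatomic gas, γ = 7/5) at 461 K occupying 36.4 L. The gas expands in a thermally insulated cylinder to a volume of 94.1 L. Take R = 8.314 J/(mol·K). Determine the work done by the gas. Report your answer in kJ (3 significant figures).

Adiabatic: TV^(γ−1) = const with γ = 7/5.
T₂ = T₁ (V₁/V₂)^(γ−1) = 461 × (36.4/94.1)^0.4 = 461 × 0.6839 = 315.3 K.
W_by = nCᵥ(T₁ − T₂) = (1.92)(20.79)(461 − 315.3) = 5815 J.

W ≈ 5.82 kJ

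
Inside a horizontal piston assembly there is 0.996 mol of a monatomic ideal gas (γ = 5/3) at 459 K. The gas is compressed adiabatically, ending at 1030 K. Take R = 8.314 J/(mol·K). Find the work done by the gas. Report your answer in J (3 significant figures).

Adiabatic ⇒ Q = 0, so W_by = −ΔU = nCᵥ(T₁ − T₂).
Cᵥ = 3R/2 = 12.47 J/(mol·K).
W = (0.996)(12.47)(459 − 1030) = -7092 J.

W ≈ -7090 J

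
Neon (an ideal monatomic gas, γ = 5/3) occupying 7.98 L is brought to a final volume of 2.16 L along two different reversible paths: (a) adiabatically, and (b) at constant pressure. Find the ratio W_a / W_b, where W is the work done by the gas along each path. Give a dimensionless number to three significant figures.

W_a / W_b ≈ 2.86

Path (a) adiabatic: W = P₁V₁(1 − (V₁/V₂)^(γ−1))/(γ−1) → W_a/(P₁V₁) = -2.085.
Path (b) isobaric: W = P₁(V₂ − V₁) → W_b/(P₁V₁) = -0.7293.
W_a / W_b = -2.085 / -0.7293 = 2.858.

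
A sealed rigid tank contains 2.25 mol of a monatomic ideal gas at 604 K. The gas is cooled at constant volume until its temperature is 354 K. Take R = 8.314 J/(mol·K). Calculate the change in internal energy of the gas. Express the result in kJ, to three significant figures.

Constant volume ⇒ W = 0, so Q = ΔU = nCᵥΔT with Cᵥ = 3R/2 = 12.47 J/(mol·K).
ΔU = (2.25)(12.47)(354 − 604) = -7015 J.

ΔU ≈ -7.01 kJ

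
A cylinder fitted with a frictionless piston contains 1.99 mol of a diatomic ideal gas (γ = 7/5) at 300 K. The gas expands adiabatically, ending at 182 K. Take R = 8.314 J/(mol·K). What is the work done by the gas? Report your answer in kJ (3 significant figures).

W ≈ 4.88 kJ

Adiabatic ⇒ Q = 0, so W_by = −ΔU = nCᵥ(T₁ − T₂).
Cᵥ = 5R/2 = 20.79 J/(mol·K).
W = (1.99)(20.79)(300 − 182) = 4881 J.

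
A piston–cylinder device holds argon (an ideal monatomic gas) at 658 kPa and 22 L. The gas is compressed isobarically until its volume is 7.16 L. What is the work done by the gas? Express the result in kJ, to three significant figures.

Isobaric: W = P ΔV.
W = (658 kPa)(7.16 − 22 L) = (658)(-14.84) = -9765 J.

W ≈ -9.76 kJ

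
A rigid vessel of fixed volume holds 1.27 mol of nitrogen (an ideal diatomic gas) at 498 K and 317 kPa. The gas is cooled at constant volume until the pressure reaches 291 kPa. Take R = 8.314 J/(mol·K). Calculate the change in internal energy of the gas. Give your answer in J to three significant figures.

Constant volume ⇒ W = 0, so Q = ΔU = nCᵥΔT with Cᵥ = 5R/2 = 20.79 J/(mol·K).
At constant V, T₂/T₁ = P₂/P₁ ⇒ ΔT = T₁(P₂/P₁ − 1) = 498·(291/317 − 1) = -40.85 K.
ΔU = (1.27)(20.79)(-40.85) = -1078 J.

ΔU ≈ -1080 J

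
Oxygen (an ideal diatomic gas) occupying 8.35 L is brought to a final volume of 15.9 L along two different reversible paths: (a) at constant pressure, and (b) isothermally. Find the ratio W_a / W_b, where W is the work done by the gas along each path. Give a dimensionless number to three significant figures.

W_a / W_b ≈ 1.40

Path (a) isobaric: W = P₁(V₂ − V₁) → W_a/(P₁V₁) = 0.9042.
Path (b) isothermal: W = P₁V₁ ln(V₂/V₁) → W_b/(P₁V₁) = 0.6441.
W_a / W_b = 0.9042 / 0.6441 = 1.404.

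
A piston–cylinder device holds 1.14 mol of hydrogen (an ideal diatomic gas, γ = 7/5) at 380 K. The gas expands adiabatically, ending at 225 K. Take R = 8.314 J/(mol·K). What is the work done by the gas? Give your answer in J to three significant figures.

W ≈ 3670 J

Adiabatic ⇒ Q = 0, so W_by = −ΔU = nCᵥ(T₁ − T₂).
Cᵥ = 5R/2 = 20.79 J/(mol·K).
W = (1.14)(20.79)(380 − 225) = 3673 J.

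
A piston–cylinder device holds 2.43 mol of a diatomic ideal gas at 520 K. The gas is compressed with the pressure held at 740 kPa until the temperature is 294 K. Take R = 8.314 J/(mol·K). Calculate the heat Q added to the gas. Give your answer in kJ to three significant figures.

Q ≈ -16.0 kJ

Isobaric: W = nRΔT = (2.43)(8.314)(-226) = -4566 J.
ΔU = nCᵥΔT with Cᵥ = 5R/2: ΔU = (2.43)(20.79)(-226) = -11415 J.
Q = ΔU + W = -11415 − 4566 = -15981 J.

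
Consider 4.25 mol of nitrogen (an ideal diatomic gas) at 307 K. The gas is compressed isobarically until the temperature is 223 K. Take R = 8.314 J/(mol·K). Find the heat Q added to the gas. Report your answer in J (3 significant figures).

Isobaric: W = nRΔT = (4.25)(8.314)(-84) = -2968 J.
ΔU = nCᵥΔT with Cᵥ = 5R/2: ΔU = (4.25)(20.79)(-84) = -7420 J.
Q = ΔU + W = -7420 − 2968 = -10388 J.

Q ≈ -10400 J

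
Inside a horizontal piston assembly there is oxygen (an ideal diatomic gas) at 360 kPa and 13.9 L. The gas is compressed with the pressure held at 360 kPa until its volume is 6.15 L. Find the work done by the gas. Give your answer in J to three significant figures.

W ≈ -2790 J

Isobaric: W = P ΔV.
W = (360 kPa)(6.15 − 13.9 L) = (360)(-7.75) = -2790 J.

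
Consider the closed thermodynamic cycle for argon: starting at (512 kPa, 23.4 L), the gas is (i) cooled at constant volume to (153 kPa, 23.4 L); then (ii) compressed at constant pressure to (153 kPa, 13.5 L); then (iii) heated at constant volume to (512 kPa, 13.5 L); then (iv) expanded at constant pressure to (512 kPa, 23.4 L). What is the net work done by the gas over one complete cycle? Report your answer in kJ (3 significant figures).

Constant-volume legs do no work.
W(ii) = (153)(13.5 − 23.4) = -1515 J; W(iv) = (512)(23.4 − 13.5) = 5069 J.
W_net = -1515 + 5069 = 3554 J (the clockwise enclosed area).

W_net ≈ 3.55 kJ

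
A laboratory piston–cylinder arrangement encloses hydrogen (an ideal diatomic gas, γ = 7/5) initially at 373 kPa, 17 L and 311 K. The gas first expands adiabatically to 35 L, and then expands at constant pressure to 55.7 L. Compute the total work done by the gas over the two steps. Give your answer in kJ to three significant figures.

Step 1 (adiabatic): W = (P₁V₁ − P₂V₂)/(γ−1) = (6341 − 4750)/0.4 = 3977 J.
After step 1: P = 135.7 kPa, V = 35 L, T = 233 K.
Step 2 (isobaric): W = PΔV = (135.7 kPa)(55.7 − 35 L) = 2809 J.
W_total = 3977 + 2809 = 6786 J.

W_total ≈ 6.79 kJ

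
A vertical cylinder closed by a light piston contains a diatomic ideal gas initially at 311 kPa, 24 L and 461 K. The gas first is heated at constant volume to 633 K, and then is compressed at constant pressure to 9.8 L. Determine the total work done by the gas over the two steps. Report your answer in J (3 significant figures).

Step 1 (isochoric): W = 0 (constant volume).
After step 1: P = 427 kPa (V unchanged).
Step 2 (isobaric): W = PΔV = (427 kPa)(9.8 − 24 L) = -6064 J.
W_total = 0 − 6064 = -6064 J.

W_total ≈ -6060 J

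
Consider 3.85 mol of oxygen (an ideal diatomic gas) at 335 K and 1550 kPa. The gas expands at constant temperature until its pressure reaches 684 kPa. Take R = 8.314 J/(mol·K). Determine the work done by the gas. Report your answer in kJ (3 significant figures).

Isothermal process: W = nRT ln(V₂/V₁) = nRT ln(P₁/P₂).
W = (3.85)(8.314)(335) × ln(1550/684)
  = 10723 × ln(2.266) = 10723 × 0.8181
W_by_gas = 8772 J.

W ≈ 8.77 kJ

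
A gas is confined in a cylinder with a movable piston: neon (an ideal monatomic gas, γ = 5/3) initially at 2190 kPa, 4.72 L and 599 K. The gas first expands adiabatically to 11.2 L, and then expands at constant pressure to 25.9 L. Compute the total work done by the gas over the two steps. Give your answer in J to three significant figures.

W_total ≈ 14400 J

Step 1 (adiabatic): W = (P₁V₁ − P₂V₂)/(γ−1) = (10337 − 5810)/0.667 = 6790 J.
After step 1: P = 518.8 kPa, V = 11.2 L, T = 336.7 K.
Step 2 (isobaric): W = PΔV = (518.8 kPa)(25.9 − 11.2 L) = 7626 J.
W_total = 6790 + 7626 = 14416 J.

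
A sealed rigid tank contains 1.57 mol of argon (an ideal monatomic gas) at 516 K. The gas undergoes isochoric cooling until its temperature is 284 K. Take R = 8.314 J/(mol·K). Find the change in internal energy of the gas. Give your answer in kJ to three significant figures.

Constant volume ⇒ W = 0, so Q = ΔU = nCᵥΔT with Cᵥ = 3R/2 = 12.47 J/(mol·K).
ΔU = (1.57)(12.47)(284 − 516) = -4542 J.

ΔU ≈ -4.54 kJ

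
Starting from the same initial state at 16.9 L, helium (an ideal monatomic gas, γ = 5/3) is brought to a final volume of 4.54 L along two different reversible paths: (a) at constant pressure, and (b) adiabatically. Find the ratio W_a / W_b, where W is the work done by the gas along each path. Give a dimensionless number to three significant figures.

Path (a) isobaric: W = P₁(V₂ − V₁) → W_a/(P₁V₁) = -0.7314.
Path (b) adiabatic: W = P₁V₁(1 − (V₁/V₂)^(γ−1))/(γ−1) → W_b/(P₁V₁) = -2.103.
W_a / W_b = -0.7314 / -2.103 = 0.3478.

W_a / W_b ≈ 0.348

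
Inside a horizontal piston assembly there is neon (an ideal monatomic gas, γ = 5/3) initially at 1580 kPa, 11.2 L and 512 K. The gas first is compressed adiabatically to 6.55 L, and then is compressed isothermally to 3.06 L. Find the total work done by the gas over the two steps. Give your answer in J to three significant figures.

W_total ≈ -30700 J

Step 1 (adiabatic): W = (P₁V₁ − P₂V₂)/(γ−1) = (17696 − 25304)/0.667 = -11412 J.
After step 1: P = 3863 kPa, V = 6.55 L, T = 732.1 K.
Step 2 (isothermal): W = P₁V₁ ln(V₂/V₁) = (25304) ln(3.06/6.55) = -19258 J.
W_total = -11412 − 19258 = -30670 J.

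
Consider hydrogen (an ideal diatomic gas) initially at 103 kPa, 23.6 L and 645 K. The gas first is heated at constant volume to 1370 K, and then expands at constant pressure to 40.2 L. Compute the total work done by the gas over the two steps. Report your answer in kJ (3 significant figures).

W_total ≈ 3.63 kJ

Step 1 (isochoric): W = 0 (constant volume).
After step 1: P = 218.8 kPa (V unchanged).
Step 2 (isobaric): W = PΔV = (218.8 kPa)(40.2 − 23.6 L) = 3632 J.
W_total = 0 + 3632 = 3632 J.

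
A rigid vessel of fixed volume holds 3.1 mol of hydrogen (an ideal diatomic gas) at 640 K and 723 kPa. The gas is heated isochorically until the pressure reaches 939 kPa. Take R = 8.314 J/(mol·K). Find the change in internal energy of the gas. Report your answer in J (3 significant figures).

Constant volume ⇒ W = 0, so Q = ΔU = nCᵥΔT with Cᵥ = 5R/2 = 20.79 J/(mol·K).
At constant V, T₂/T₁ = P₂/P₁ ⇒ ΔT = T₁(P₂/P₁ − 1) = 640·(939/723 − 1) = 191.2 K.
ΔU = (3.1)(20.79)(191.2) = 12320 J.

ΔU ≈ 12300 J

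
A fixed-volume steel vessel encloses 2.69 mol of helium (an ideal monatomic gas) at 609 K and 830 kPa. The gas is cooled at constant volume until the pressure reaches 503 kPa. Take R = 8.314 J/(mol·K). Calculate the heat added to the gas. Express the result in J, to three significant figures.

Constant volume ⇒ W = 0, so Q = ΔU = nCᵥΔT with Cᵥ = 3R/2 = 12.47 J/(mol·K).
At constant V, T₂/T₁ = P₂/P₁ ⇒ ΔT = T₁(P₂/P₁ − 1) = 609·(503/830 − 1) = -239.9 K.
ΔU = (2.69)(12.47)(-239.9) = -8049 J.

Q ≈ -8050 J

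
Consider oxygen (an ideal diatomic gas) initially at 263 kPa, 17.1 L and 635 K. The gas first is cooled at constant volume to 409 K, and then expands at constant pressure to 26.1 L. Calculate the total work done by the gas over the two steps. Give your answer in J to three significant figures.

W_total ≈ 1520 J

Step 1 (isochoric): W = 0 (constant volume).
After step 1: P = 169.4 kPa (V unchanged).
Step 2 (isobaric): W = PΔV = (169.4 kPa)(26.1 − 17.1 L) = 1525 J.
W_total = 0 + 1525 = 1525 J.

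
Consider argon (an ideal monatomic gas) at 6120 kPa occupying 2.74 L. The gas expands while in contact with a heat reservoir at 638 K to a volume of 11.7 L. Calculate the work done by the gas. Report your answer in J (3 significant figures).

W ≈ 24300 J

Isothermal: W = nRT ln(V₂/V₁) = P₁V₁ ln(V₂/V₁).
P₁V₁ = (6120 kPa)(2.74 L) = 16769 J.
W = 16769 × ln(11.7/2.74) = 16769 × 1.452
W_by_gas = 24342 J.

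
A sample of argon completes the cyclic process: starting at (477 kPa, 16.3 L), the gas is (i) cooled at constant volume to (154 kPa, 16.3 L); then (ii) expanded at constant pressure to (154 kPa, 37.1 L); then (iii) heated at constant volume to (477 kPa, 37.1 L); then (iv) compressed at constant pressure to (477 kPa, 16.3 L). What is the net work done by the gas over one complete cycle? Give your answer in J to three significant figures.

W_net ≈ -6720 J

Constant-volume legs do no work.
W(ii) = (154)(37.1 − 16.3) = 3203 J; W(iv) = (477)(16.3 − 37.1) = -9922 J.
W_net = 3203 − 9922 = -6718 J (the counter-clockwise enclosed area).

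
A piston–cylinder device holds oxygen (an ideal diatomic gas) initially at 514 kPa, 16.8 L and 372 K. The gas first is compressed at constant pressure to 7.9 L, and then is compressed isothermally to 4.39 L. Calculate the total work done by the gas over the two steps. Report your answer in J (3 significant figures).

W_total ≈ -6960 J

Step 1 (isobaric): W = PΔV = (514 kPa)(7.9 − 16.8 L) = -4575 J.
After step 1: P = 514 kPa, V = 7.9 L, T = 174.9 K.
Step 2 (isothermal): W = P₁V₁ ln(V₂/V₁) = (4061) ln(4.39/7.9) = -2386 J.
W_total = -4575 − 2386 = -6960 J.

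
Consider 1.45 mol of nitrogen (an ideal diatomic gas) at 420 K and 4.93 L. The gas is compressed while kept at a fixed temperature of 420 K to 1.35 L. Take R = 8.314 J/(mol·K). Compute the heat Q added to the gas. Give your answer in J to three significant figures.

Q ≈ -6560 J

Isothermal ⇒ ΔU = 0, so Q = W = nRT ln(V₂/V₁).
Q = (1.45)(8.314)(420) ln(1.35/4.93) = 5063 × -1.295 = -6558 J.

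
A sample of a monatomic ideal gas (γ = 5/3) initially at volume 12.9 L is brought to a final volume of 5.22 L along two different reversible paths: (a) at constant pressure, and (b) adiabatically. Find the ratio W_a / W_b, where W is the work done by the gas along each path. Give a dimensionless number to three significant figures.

W_a / W_b ≈ 0.479

Path (a) isobaric: W = P₁(V₂ − V₁) → W_a/(P₁V₁) = -0.5953.
Path (b) adiabatic: W = P₁V₁(1 − (V₁/V₂)^(γ−1))/(γ−1) → W_b/(P₁V₁) = -1.242.
W_a / W_b = -0.5953 / -1.242 = 0.4794.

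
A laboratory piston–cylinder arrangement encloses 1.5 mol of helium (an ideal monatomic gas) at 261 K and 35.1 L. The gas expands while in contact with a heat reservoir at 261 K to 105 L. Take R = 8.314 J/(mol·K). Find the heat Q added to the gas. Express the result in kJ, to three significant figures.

Isothermal ⇒ ΔU = 0, so Q = W = nRT ln(V₂/V₁).
Q = (1.5)(8.314)(261) ln(105/35.1) = 3255 × 1.096 = 3567 J.

Q ≈ 3.57 kJ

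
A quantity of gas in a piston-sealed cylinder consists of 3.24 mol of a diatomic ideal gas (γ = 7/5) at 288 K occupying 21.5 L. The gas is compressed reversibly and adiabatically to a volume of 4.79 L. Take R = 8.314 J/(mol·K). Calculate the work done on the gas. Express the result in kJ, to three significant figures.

Adiabatic: TV^(γ−1) = const with γ = 7/5.
T₂ = T₁ (V₁/V₂)^(γ−1) = 288 × (21.5/4.79)^0.4 = 288 × 1.823 = 525.1 K.
W_by = nCᵥ(T₁ − T₂) = (3.24)(20.79)(288 − 525.1) = -15966 J.
Work on gas = −W_by = 15966 J.

W ≈ 16.0 kJ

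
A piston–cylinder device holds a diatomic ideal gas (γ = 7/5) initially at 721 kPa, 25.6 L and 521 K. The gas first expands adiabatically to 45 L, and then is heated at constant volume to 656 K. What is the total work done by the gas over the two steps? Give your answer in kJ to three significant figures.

Step 1 (adiabatic): W = (P₁V₁ − P₂V₂)/(γ−1) = (18458 − 14729)/0.4 = 9320 J.
Step 2 (isochoric): W = 0 (constant volume).
W_total = 9320 + 0 = 9320 J.

W_total ≈ 9.32 kJ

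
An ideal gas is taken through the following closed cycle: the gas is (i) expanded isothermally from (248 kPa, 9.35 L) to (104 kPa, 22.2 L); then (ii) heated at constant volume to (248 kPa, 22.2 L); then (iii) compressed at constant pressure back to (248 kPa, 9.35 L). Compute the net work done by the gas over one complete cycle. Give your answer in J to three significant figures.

Leg (i): W = PᵢVᵢ ln(V_f/Vᵢ) = (2319) ln(22.2/9.35) = 2005 J.
Leg (ii): W = 0.
Leg (iii): W = PΔV = (248)(9.35 − 22.2) = -3187 J.
W_net = 2005 − 3187 = -1182 J.

W_net ≈ -1180 J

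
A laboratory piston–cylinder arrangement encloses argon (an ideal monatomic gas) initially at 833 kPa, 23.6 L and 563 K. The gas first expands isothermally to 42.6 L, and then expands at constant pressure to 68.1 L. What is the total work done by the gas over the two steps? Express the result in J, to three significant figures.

W_total ≈ 23400 J

Step 1 (isothermal): W = P₁V₁ ln(V₂/V₁) = (19659) ln(42.6/23.6) = 11611 J.
After step 1: P = 461.5 kPa, V = 42.6 L, T = 563 K.
Step 2 (isobaric): W = PΔV = (461.5 kPa)(68.1 − 42.6 L) = 11768 J.
W_total = 11611 + 11768 = 23378 J.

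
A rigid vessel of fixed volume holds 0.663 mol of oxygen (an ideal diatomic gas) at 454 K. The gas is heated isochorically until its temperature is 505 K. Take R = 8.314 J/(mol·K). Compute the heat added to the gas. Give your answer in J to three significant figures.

Q ≈ 703 J

Constant volume ⇒ W = 0, so Q = ΔU = nCᵥΔT with Cᵥ = 5R/2 = 20.79 J/(mol·K).
ΔU = (0.663)(20.79)(505 − 454) = 702.8 J.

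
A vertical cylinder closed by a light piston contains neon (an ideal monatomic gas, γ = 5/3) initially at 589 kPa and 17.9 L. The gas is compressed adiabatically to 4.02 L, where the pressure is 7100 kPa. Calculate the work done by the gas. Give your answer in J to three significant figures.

Adiabatic: W = (P₁V₁ − P₂V₂)/(γ − 1) with γ = 5/3.
P₁V₁ = 10543 J, P₂V₂ = 28542 J.
W = (10543 − 28542) / 0.6667 = -26998 J.

W ≈ -27000 J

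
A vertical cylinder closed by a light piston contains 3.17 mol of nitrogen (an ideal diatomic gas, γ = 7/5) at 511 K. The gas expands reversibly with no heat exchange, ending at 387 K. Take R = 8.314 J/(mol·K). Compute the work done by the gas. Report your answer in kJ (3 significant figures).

Adiabatic ⇒ Q = 0, so W_by = −ΔU = nCᵥ(T₁ − T₂).
Cᵥ = 5R/2 = 20.79 J/(mol·K).
W = (3.17)(20.79)(511 − 387) = 8170 J.

W ≈ 8.17 kJ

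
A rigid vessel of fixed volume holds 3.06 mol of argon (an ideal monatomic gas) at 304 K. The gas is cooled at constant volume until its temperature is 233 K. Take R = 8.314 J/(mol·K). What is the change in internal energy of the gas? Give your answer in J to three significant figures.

Constant volume ⇒ W = 0, so Q = ΔU = nCᵥΔT with Cᵥ = 3R/2 = 12.47 J/(mol·K).
ΔU = (3.06)(12.47)(233 − 304) = -2709 J.

ΔU ≈ -2710 J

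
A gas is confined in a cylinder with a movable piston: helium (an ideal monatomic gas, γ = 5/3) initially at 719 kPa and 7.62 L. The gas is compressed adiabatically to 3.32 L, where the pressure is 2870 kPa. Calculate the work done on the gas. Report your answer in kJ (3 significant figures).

W ≈ 6.07 kJ

Adiabatic: W = (P₁V₁ − P₂V₂)/(γ − 1) with γ = 5/3.
P₁V₁ = 5479 J, P₂V₂ = 9528 J.
W = (5479 − 9528) / 0.6667 = -6074 J.
Work on gas = −W_by = 6074 J.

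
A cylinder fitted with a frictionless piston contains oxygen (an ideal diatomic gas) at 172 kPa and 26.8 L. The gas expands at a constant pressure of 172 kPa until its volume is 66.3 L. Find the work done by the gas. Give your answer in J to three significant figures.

Isobaric: W = P ΔV.
W = (172 kPa)(66.3 − 26.8 L) = (172)(39.5) = 6794 J.

W ≈ 6790 J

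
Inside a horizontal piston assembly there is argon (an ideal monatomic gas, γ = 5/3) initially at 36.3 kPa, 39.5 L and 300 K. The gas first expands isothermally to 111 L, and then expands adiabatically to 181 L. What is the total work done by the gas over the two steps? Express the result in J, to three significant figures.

Step 1 (isothermal): W = P₁V₁ ln(V₂/V₁) = (1434) ln(111/39.5) = 1481 J.
After step 1: P = 12.92 kPa, V = 111 L, T = 300 K.
Step 2 (adiabatic): W = (P₁V₁ − P₂V₂)/(γ−1) = (1434 − 1035)/0.667 = 598.3 J.
W_total = 1481 + 598.3 = 2080 J.

W_total ≈ 2080 J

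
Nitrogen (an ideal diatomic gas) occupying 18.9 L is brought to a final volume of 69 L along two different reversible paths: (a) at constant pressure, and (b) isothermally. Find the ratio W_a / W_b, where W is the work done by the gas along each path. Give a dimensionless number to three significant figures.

Path (a) isobaric: W = P₁(V₂ − V₁) → W_a/(P₁V₁) = 2.651.
Path (b) isothermal: W = P₁V₁ ln(V₂/V₁) → W_b/(P₁V₁) = 1.295.
W_a / W_b = 2.651 / 1.295 = 2.047.

W_a / W_b ≈ 2.05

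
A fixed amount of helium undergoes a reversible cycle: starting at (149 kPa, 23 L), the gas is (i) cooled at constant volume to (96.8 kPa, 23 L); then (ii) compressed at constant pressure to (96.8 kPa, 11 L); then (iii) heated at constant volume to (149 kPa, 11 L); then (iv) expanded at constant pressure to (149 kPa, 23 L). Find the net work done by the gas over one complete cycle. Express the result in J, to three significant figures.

W_net ≈ 626 J

Constant-volume legs do no work.
W(ii) = (96.8)(11 − 23) = -1162 J; W(iv) = (149)(23 − 11) = 1788 J.
W_net = -1162 + 1788 = 626.4 J (the clockwise enclosed area).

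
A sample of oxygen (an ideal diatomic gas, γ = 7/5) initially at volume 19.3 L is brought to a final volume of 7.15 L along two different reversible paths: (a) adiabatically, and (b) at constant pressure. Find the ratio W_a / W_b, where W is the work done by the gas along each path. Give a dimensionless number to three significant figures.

Path (a) adiabatic: W = P₁V₁(1 − (V₁/V₂)^(γ−1))/(γ−1) → W_a/(P₁V₁) = -1.219.
Path (b) isobaric: W = P₁(V₂ − V₁) → W_b/(P₁V₁) = -0.6295.
W_a / W_b = -1.219 / -0.6295 = 1.937.

W_a / W_b ≈ 1.94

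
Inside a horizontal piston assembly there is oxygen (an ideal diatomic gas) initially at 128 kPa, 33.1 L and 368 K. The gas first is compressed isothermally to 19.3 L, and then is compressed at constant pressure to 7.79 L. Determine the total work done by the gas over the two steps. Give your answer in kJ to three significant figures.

W_total ≈ -4.81 kJ

Step 1 (isothermal): W = P₁V₁ ln(V₂/V₁) = (4237) ln(19.3/33.1) = -2285 J.
After step 1: P = 219.5 kPa, V = 19.3 L, T = 368 K.
Step 2 (isobaric): W = PΔV = (219.5 kPa)(7.79 − 19.3 L) = -2527 J.
W_total = -2285 − 2527 = -4812 J.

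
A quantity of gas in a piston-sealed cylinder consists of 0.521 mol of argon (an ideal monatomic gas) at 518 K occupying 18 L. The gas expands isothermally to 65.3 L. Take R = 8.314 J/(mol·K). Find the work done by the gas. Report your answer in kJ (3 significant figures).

Isothermal: W = nRT ln(V₂/V₁).
W = (0.521)(8.314)(518) × ln(65.3/18)
  = 2244 × 1.289
W_by_gas = 2891 J.

W ≈ 2.89 kJ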